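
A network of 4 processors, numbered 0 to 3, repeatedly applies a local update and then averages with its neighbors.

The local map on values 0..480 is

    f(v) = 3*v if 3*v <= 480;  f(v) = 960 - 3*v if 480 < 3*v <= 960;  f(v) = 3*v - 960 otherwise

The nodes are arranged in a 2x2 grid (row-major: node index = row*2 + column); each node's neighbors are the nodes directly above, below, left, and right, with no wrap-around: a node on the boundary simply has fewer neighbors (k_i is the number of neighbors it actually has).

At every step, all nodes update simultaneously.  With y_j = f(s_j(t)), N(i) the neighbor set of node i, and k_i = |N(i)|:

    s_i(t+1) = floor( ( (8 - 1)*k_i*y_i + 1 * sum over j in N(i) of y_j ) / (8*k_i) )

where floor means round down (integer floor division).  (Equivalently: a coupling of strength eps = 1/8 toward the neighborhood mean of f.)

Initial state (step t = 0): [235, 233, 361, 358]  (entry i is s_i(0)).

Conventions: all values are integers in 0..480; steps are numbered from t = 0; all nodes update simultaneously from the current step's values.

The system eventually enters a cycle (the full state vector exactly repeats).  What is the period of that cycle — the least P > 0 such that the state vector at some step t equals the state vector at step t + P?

Simulating step by step:
t=0: [235, 233, 361, 358]
t=1: [247, 251, 130, 123]
t=2: [228, 217, 378, 360]
t=3: [271, 295, 177, 135]
t=4: [160, 100, 409, 385]
t=5: [455, 304, 275, 206]
t=6: [365, 88, 164, 310]
t=7: [163, 241, 419, 72]
t=8: [445, 250, 302, 222]
t=9: [344, 225, 89, 273]
t=10: [97, 262, 246, 157]
t=11: [279, 199, 241, 436]
t=12: [145, 347, 236, 342]
t=13: [401, 102, 251, 78]
t=14: [244, 297, 210, 236]
t=15: [224, 90, 318, 245]
t=16: [269, 268, 37, 214]
t=17: [150, 165, 126, 294]
t=18: [446, 439, 363, 120]
t=19: [361, 358, 159, 345]
t=20: [144, 112, 429, 102]
t=21: [419, 340, 332, 309]
t=22: [265, 73, 52, 34]
t=23: [167, 208, 153, 112]
t=24: [451, 343, 451, 343]
t=25: [372, 89, 372, 89]
t=26: [162, 260, 162, 260]
t=27: [455, 198, 455, 198]
t=28: [402, 368, 402, 368]
t=29: [239, 150, 239, 150]
t=30: [255, 437, 255, 437]
t=31: [204, 341, 204, 341]
t=32: [330, 80, 330, 80]
t=33: [43, 226, 43, 226]
t=34: [138, 272, 138, 272]
t=35: [397, 160, 397, 160]
t=36: [246, 464, 246, 464]
t=37: [235, 418, 235, 418]
t=38: [257, 291, 257, 291]
t=39: [182, 93, 182, 93]
t=40: [405, 287, 405, 287]
t=41: [245, 108, 245, 108]
t=42: [231, 317, 231, 317]
t=43: [250, 25, 250, 25]
t=44: [201, 83, 201, 83]
t=45: [350, 255, 350, 255]
t=46: [96, 188, 96, 188]
t=47: [294, 389, 294, 389]
t=48: [86, 198, 86, 198]
t=49: [264, 359, 264, 359]
t=50: [164, 120, 164, 120]
t=51: [461, 366, 461, 366]
t=52: [405, 155, 405, 155]
t=53: [268, 451, 268, 451]
t=54: [170, 378, 170, 378]
t=55: [432, 191, 432, 191]
t=56: [339, 383, 339, 383]
t=57: [65, 180, 65, 180]
t=58: [209, 405, 209, 405]
t=59: [328, 259, 328, 259]
t=60: [33, 173, 33, 173]
t=61: [120, 419, 120, 419]
t=62: [356, 300, 356, 300]
t=63: [105, 63, 105, 63]
t=64: [307, 196, 307, 196]
t=65: [59, 351, 59, 351]
t=66: [171, 98, 171, 98]
t=67: [437, 303, 437, 303]
t=68: [332, 69, 332, 69]
t=69: [46, 196, 46, 196]
t=70: [152, 357, 152, 357]
t=71: [434, 132, 434, 132]
t=72: [345, 392, 345, 392]
t=73: [83, 207, 83, 207]
t=74: [254, 333, 254, 333]
t=75: [188, 48, 188, 48]
t=76: [380, 159, 380, 159]
t=77: [198, 458, 198, 458]
t=78: [369, 411, 369, 411]
t=79: [154, 265, 154, 265]
t=80: [443, 183, 443, 183]
t=81: [371, 408, 371, 408]
t=82: [159, 257, 159, 257]
t=83: [459, 207, 459, 207]
t=84: [412, 343, 412, 343]
t=85: [263, 81, 263, 81]
t=86: [175, 238, 175, 238]
t=87: [423, 257, 423, 257]
t=88: [301, 196, 301, 196]
t=89: [76, 352, 76, 352]
t=90: [219, 104, 219, 104]
t=91: [303, 311, 303, 311]
t=92: [49, 28, 49, 28]
t=93: [143, 87, 143, 87]
t=94: [418, 271, 418, 271]
t=95: [284, 156, 284, 156]
t=96: [130, 445, 130, 445]
t=97: [389, 375, 389, 375]
t=98: [204, 167, 204, 167]
t=99: [354, 452, 354, 452]
t=100: [120, 377, 120, 377]
t=101: [348, 182, 348, 182]
t=102: [104, 393, 104, 393]
t=103: [306, 224, 306, 224]
t=104: [57, 272, 57, 272]
t=105: [169, 145, 169, 145]
t=106: [451, 436, 451, 436]
t=107: [390, 350, 390, 350]
t=108: [202, 97, 202, 97]
t=109: [350, 294, 350, 294]
t=110: [89, 78, 89, 78]
t=111: [264, 236, 264, 236]
t=112: [173, 246, 173, 246]
t=113: [427, 235, 427, 235]
t=114: [316, 259, 316, 259]
t=115: [22, 172, 22, 172]
t=116: [89, 420, 89, 420]
t=117: [269, 297, 269, 297]
t=118: [147, 74, 147, 74]
t=119: [427, 235, 427, 235]

Answer: 6
Key observation: The state at step 113, [427, 235, 427, 235], reappears at step 119 — and no state repeats earlier — so the cycle the system enters has period 6.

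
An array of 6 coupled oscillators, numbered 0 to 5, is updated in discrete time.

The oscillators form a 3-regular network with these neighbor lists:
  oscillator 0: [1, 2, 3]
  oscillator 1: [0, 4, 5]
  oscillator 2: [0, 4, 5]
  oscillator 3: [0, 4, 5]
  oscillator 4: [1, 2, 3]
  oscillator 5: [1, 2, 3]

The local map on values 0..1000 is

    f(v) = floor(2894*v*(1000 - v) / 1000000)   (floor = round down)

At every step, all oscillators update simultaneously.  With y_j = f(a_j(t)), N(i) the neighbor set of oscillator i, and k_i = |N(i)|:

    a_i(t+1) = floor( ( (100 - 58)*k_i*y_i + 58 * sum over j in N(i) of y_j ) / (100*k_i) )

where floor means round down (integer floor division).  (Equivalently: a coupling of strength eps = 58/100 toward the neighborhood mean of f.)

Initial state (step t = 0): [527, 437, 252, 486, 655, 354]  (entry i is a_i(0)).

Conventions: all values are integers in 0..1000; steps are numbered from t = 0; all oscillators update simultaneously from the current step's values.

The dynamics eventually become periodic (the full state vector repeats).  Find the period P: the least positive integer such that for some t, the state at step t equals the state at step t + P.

Simulating step by step:
t=0: [527, 437, 252, 486, 655, 354]
t=1: [685, 692, 622, 696, 656, 660]
t=2: [630, 631, 657, 629, 643, 641]
t=3: [669, 669, 661, 670, 665, 665]
t=4: [641, 641, 644, 641, 643, 643]
t=5: [664, 664, 663, 664, 664, 664]
t=6: [645, 645, 645, 645, 645, 645]
t=7: [662, 662, 662, 662, 662, 662]
t=8: [647, 647, 647, 647, 647, 647]
t=9: [660, 660, 660, 660, 660, 660]
t=10: [649, 649, 649, 649, 649, 649]
t=11: [659, 659, 659, 659, 659, 659]
t=12: [650, 650, 650, 650, 650, 650]
t=13: [658, 658, 658, 658, 658, 658]
t=14: [651, 651, 651, 651, 651, 651]
t=15: [657, 657, 657, 657, 657, 657]
t=16: [652, 652, 652, 652, 652, 652]
t=17: [656, 656, 656, 656, 656, 656]
t=18: [653, 653, 653, 653, 653, 653]
t=19: [655, 655, 655, 655, 655, 655]
t=20: [653, 653, 653, 653, 653, 653]

Answer: 2
Key observation: The state at step 18, [653, 653, 653, 653, 653, 653], reappears at step 20 — and no state repeats earlier — so the cycle the system enters has period 2.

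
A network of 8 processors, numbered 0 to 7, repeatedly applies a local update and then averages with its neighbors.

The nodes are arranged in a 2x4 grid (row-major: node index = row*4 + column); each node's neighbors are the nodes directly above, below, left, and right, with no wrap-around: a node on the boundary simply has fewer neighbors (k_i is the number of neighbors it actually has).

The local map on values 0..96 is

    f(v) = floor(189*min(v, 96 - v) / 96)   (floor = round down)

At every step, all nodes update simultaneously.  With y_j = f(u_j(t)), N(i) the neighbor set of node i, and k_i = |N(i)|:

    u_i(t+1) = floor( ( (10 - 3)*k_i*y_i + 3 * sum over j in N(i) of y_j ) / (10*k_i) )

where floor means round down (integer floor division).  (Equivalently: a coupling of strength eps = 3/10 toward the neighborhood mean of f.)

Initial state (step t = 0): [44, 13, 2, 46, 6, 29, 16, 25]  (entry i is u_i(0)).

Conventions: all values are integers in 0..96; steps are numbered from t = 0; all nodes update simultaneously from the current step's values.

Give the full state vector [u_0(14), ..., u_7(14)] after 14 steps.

Answer: [53, 59, 53, 31, 36, 34, 72, 53]

Derivation:
t=0: [44, 13, 2, 46, 6, 29, 16, 25]
t=1: [65, 32, 16, 70, 29, 46, 32, 52]
t=2: [60, 62, 39, 53, 62, 81, 64, 77]
t=3: [68, 63, 74, 75, 61, 39, 58, 47]
t=4: [58, 62, 48, 48, 67, 73, 72, 81]
t=5: [70, 67, 86, 84, 57, 48, 49, 41]
t=6: [55, 56, 30, 30, 74, 88, 83, 73]
t=7: [74, 70, 57, 56, 44, 25, 29, 44]
t=8: [50, 52, 71, 78, 74, 53, 61, 80]
t=9: [82, 82, 53, 36, 56, 78, 64, 37]
t=10: [34, 33, 74, 72, 63, 41, 63, 70]
t=11: [65, 63, 47, 47, 66, 75, 62, 52]
t=12: [61, 64, 86, 91, 56, 47, 68, 83]
t=13: [68, 62, 26, 12, 78, 84, 52, 27]
t=14: [53, 59, 53, 31, 36, 34, 72, 53]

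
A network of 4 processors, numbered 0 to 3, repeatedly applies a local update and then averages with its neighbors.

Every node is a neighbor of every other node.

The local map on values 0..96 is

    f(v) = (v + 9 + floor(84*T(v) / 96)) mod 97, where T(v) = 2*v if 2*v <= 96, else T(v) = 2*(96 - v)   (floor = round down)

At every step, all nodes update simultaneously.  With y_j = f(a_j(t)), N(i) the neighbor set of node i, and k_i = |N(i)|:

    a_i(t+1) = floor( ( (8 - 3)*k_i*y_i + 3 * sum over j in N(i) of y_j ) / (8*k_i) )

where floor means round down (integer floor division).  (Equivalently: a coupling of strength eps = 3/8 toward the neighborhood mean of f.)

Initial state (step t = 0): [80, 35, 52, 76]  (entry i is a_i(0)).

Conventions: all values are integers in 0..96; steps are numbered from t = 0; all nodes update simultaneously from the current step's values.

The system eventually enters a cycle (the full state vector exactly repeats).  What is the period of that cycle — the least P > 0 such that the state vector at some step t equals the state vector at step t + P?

Answer: 16
Key observation: The state at step 23, [41, 41, 41, 41], reappears at step 39 — and no state repeats earlier — so the cycle the system enters has period 16.

Derivation:
t=0: [80, 35, 52, 76]
t=1: [21, 15, 32, 23]
t=2: [56, 48, 23, 59]
t=3: [42, 45, 59, 41]
t=4: [28, 32, 32, 27]
t=5: [64, 21, 21, 62]
t=6: [40, 57, 57, 41]
t=7: [26, 33, 33, 27]
t=8: [60, 21, 21, 62]
t=9: [42, 58, 58, 41]
t=10: [28, 33, 33, 27]
t=11: [64, 22, 22, 63]
t=12: [41, 59, 59, 41]
t=13: [26, 32, 32, 26]
t=14: [60, 20, 20, 60]
t=15: [42, 56, 56, 42]
t=16: [29, 35, 35, 29]
t=17: [68, 28, 28, 68]
t=18: [43, 71, 71, 43]
t=19: [29, 27, 27, 29]
t=20: [86, 84, 84, 86]
t=21: [15, 16, 16, 15]
t=22: [50, 52, 52, 50]
t=23: [41, 41, 41, 41]
t=24: [24, 24, 24, 24]
t=25: [75, 75, 75, 75]
t=26: [23, 23, 23, 23]
t=27: [72, 72, 72, 72]
t=28: [26, 26, 26, 26]
t=29: [80, 80, 80, 80]
t=30: [20, 20, 20, 20]
t=31: [64, 64, 64, 64]
t=32: [32, 32, 32, 32]
t=33: [0, 0, 0, 0]
t=34: [9, 9, 9, 9]
t=35: [33, 33, 33, 33]
t=36: [2, 2, 2, 2]
t=37: [14, 14, 14, 14]
t=38: [47, 47, 47, 47]
t=39: [41, 41, 41, 41]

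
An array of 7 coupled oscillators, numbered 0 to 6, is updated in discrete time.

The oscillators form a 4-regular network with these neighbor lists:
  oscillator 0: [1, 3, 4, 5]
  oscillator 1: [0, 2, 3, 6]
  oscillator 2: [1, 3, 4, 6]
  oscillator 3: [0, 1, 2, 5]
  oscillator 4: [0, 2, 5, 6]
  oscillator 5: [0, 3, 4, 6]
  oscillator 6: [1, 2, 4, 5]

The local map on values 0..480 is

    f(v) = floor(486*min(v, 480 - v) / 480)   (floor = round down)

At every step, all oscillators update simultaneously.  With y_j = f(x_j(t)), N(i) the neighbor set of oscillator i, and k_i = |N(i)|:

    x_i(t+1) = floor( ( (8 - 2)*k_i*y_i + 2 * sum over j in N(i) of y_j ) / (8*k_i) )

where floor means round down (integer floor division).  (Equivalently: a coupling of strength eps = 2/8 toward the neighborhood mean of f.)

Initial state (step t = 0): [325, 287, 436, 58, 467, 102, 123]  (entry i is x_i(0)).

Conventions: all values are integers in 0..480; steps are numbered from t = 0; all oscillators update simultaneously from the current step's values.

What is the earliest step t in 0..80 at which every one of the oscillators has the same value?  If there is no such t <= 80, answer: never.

Answer: 20
Key observation: Synchronization is absorbing here: once all oscillators are equal they stay equal, and step 20 is the first all-equal step.

Derivation:
t=0: [325, 287, 436, 58, 467, 102, 123]  (not all equal)
t=1: [140, 170, 57, 74, 36, 99, 115]  (not all equal)
t=2: [129, 153, 67, 84, 52, 97, 109]  (not all equal)
t=3: [121, 140, 75, 91, 64, 97, 105]  (not all equal)
t=4: [116, 130, 81, 96, 73, 97, 103]  (not all equal)
t=5: [112, 123, 86, 99, 79, 97, 102]  (not all equal)
t=6: [109, 118, 90, 101, 84, 98, 101]  (not all equal)
t=7: [107, 114, 93, 102, 88, 99, 101]  (not all equal)
t=8: [106, 111, 96, 103, 92, 100, 101]  (not all equal)
t=9: [105, 109, 98, 104, 95, 101, 101]  (not all equal)
t=10: [105, 108, 100, 104, 97, 102, 101]  (not all equal)
t=11: [105, 107, 101, 104, 99, 102, 102]  (not all equal)
t=12: [105, 107, 102, 104, 100, 103, 103]  (not all equal)
t=13: [105, 107, 103, 105, 101, 104, 104]  (not all equal)
t=14: [105, 107, 104, 105, 102, 104, 104]  (not all equal)
t=15: [105, 107, 105, 106, 103, 105, 105]  (not all equal)
t=16: [106, 107, 106, 106, 104, 105, 106]  (not all equal)
t=17: [106, 107, 106, 107, 105, 106, 106]  (not all equal)
t=18: [107, 107, 107, 107, 106, 107, 107]  (not all equal)
t=19: [107, 108, 107, 108, 107, 107, 107]  (not all equal)
t=20: [108, 108, 108, 108, 108, 108, 108]  (all equal)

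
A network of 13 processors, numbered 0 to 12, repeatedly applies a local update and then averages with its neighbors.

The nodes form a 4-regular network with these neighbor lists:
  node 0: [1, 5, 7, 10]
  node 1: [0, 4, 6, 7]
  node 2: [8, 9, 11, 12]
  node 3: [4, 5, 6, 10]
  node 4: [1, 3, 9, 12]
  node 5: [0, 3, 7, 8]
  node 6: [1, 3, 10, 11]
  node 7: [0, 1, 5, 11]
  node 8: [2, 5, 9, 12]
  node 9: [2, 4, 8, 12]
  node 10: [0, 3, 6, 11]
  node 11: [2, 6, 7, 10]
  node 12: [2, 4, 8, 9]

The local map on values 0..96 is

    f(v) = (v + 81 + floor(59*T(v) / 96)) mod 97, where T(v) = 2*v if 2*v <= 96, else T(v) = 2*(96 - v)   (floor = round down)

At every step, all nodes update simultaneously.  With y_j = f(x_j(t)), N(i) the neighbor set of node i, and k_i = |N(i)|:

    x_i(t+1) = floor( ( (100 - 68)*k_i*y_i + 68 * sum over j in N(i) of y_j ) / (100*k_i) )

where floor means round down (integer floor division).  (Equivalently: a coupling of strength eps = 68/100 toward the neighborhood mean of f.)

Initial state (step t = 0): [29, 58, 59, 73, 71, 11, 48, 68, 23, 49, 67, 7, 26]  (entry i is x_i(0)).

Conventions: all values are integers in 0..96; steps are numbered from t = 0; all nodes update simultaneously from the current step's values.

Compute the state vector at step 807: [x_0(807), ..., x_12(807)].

Simulating step by step:
t=0: [29, 58, 59, 73, 71, 11, 48, 68, 23, 49, 67, 7, 26]
t=1: [60, 80, 72, 73, 78, 45, 89, 68, 49, 71, 81, 90, 63]
t=2: [85, 84, 85, 83, 84, 86, 82, 84, 86, 86, 83, 82, 86]
t=3: [82, 82, 82, 82, 82, 82, 82, 82, 82, 82, 82, 82, 82]
t=4: [83, 83, 83, 83, 83, 83, 83, 83, 83, 83, 83, 83, 83]
t=5: [82, 82, 82, 82, 82, 82, 82, 82, 82, 82, 82, 82, 82]

Answer: [82, 82, 82, 82, 82, 82, 82, 82, 82, 82, 82, 82, 82]
Key observation: The state at step 3, [82, 82, 82, 82, 82, 82, 82, 82, 82, 82, 82, 82, 82], reappears at step 5: the system is in a cycle of period 2 from step 3 on.  Therefore the state at step 807 equals the state at step 3 + ((807 - 3) mod 2) = 3, which is [82, 82, 82, 82, 82, 82, 82, 82, 82, 82, 82, 82, 82].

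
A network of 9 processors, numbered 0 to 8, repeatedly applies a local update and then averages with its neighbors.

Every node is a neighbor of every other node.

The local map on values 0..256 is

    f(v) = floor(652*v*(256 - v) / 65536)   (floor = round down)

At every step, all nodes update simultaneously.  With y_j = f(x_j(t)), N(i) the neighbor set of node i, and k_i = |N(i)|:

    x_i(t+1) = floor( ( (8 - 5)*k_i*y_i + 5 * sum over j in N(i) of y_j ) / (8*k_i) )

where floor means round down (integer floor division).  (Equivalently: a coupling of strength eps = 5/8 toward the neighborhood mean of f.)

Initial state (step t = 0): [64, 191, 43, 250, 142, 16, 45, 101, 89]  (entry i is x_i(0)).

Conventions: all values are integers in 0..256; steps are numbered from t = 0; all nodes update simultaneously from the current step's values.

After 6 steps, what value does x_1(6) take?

Answer: x_1(6) = 155

Derivation:
t=0: [64, 191, 43, 250, 142, 16, 45, 101, 89]
t=1: [110, 110, 100, 77, 121, 85, 101, 119, 117]
t=2: [156, 156, 154, 149, 157, 151, 154, 157, 156]
t=3: [155, 155, 155, 156, 155, 155, 155, 155, 155]
t=4: [155, 155, 155, 155, 155, 155, 155, 155, 155]
t=5: [155, 155, 155, 155, 155, 155, 155, 155, 155]
t=6: [155, 155, 155, 155, 155, 155, 155, 155, 155]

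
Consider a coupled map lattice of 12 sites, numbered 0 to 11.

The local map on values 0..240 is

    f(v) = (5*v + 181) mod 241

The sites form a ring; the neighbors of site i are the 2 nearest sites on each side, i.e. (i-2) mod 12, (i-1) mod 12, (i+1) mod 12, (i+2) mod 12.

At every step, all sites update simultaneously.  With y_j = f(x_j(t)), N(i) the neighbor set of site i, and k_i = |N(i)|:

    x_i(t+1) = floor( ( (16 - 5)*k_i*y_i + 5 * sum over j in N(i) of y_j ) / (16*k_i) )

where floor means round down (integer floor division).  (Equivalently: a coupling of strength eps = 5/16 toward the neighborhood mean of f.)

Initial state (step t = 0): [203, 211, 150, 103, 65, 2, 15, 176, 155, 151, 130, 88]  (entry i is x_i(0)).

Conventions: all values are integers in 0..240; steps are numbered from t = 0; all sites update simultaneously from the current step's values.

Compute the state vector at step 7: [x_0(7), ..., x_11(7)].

Simulating step by step:
t=0: [203, 211, 150, 103, 65, 2, 15, 176, 155, 151, 130, 88]
t=1: [197, 83, 182, 182, 65, 158, 52, 117, 194, 191, 138, 141]
t=2: [182, 126, 123, 108, 52, 35, 157, 73, 172, 160, 158, 161]
t=3: [102, 96, 101, 201, 171, 118, 37, 60, 59, 24, 23, 33]
t=4: [186, 180, 193, 191, 96, 84, 132, 201, 199, 90, 85, 111]
t=5: [135, 120, 173, 164, 169, 135, 138, 199, 193, 147, 125, 50]
t=6: [123, 74, 79, 51, 73, 127, 147, 197, 174, 184, 111, 167]
t=7: [68, 79, 95, 159, 88, 115, 167, 178, 102, 121, 36, 58]

Answer: [68, 79, 95, 159, 88, 115, 167, 178, 102, 121, 36, 58]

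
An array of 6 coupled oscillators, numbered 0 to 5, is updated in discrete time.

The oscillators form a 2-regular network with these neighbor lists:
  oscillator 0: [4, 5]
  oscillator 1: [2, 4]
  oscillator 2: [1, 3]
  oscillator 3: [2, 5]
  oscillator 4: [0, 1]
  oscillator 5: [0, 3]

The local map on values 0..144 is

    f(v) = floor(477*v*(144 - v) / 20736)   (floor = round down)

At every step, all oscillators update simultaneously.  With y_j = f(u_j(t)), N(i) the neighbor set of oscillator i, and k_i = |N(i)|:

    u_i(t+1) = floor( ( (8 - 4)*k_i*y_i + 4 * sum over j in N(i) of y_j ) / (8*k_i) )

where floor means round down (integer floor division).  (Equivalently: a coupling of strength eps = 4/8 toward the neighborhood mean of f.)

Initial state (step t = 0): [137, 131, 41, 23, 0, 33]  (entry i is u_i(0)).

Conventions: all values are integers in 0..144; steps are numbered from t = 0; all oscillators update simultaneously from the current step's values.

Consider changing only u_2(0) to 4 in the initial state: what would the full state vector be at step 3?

Simulating step by step:
t=0: [137, 131, 4, 23, 0, 33]
t=1: [32, 22, 31, 56, 15, 63]
t=2: [81, 61, 83, 105, 57, 107]
t=3: [109, 115, 110, 98, 115, 98]

Answer: [109, 115, 110, 98, 115, 98]
Key observation: This trace re-runs the system from the modified initial state.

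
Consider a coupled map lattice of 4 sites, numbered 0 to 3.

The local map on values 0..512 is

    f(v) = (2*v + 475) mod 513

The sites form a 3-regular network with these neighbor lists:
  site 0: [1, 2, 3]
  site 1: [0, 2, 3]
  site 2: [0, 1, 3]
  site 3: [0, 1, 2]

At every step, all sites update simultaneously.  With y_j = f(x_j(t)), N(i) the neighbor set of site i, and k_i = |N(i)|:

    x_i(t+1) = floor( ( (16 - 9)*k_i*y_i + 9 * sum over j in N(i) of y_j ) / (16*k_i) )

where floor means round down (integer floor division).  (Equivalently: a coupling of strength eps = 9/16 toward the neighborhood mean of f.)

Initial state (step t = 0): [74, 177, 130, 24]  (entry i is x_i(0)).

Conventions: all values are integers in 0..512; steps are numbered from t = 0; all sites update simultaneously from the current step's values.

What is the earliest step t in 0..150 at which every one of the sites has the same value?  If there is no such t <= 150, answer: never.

Answer: 12
Key observation: Synchronization is absorbing here: once all sites are equal they stay equal, and step 12 is the first all-equal step.

Derivation:
t=0: [74, 177, 130, 24]  (not all equal)
t=1: [150, 202, 178, 125]  (not all equal)
t=2: [282, 308, 296, 270]  (not all equal)
t=3: [119, 132, 126, 241]  (not all equal)
t=4: [253, 259, 256, 314]  (not all equal)
t=5: [398, 401, 399, 300]  (not all equal)
t=6: [209, 211, 210, 160]  (not all equal)
t=7: [362, 363, 363, 338]  (not all equal)
t=8: [164, 165, 165, 152]  (not all equal)
t=9: [286, 286, 286, 280]  (not all equal)
t=10: [18, 18, 18, 15]  (not all equal)
t=11: [509, 509, 509, 508]  (not all equal)
t=12: [466, 466, 466, 466]  (all equal)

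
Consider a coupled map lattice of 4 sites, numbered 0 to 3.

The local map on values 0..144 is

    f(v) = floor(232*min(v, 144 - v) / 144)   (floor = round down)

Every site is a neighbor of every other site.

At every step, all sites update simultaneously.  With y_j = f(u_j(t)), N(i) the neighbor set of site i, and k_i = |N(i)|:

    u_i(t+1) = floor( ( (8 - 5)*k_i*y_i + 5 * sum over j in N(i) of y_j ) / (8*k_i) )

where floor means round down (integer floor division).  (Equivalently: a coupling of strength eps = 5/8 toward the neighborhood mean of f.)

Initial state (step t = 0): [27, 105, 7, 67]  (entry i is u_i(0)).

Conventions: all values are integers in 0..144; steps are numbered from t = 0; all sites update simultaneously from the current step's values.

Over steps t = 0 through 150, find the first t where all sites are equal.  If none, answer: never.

Answer: 4
Key observation: Synchronization is absorbing here: once all sites are equal they stay equal, and step 4 is the first all-equal step.

Derivation:
t=0: [27, 105, 7, 67]  (not all equal)
t=1: [53, 56, 48, 64]  (not all equal)
t=2: [88, 88, 86, 91]  (not all equal)
t=3: [89, 89, 90, 88]  (not all equal)
t=4: [88, 88, 88, 88]  (all equal)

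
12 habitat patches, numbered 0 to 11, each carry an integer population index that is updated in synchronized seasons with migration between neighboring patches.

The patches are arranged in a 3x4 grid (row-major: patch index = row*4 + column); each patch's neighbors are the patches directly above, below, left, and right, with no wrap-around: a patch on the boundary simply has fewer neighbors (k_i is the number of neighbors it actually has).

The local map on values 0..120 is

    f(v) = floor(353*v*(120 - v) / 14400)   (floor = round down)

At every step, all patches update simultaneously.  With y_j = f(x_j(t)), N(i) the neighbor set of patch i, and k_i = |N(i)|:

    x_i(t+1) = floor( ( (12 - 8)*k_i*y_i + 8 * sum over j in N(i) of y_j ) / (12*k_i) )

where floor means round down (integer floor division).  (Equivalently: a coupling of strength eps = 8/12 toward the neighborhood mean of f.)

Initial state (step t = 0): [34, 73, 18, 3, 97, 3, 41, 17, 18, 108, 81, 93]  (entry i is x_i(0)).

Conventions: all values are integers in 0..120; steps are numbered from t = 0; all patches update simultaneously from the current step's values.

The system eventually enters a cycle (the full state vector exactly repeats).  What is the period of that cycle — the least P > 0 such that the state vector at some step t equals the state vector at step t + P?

Simulating step by step:
t=0: [34, 73, 18, 3, 97, 3, 41, 17, 18, 108, 81, 93]
t=1: [69, 55, 53, 31, 45, 44, 55, 46, 43, 39, 63, 60]
t=2: [85, 85, 82, 79, 82, 82, 85, 81, 80, 81, 85, 86]
t=3: [73, 73, 74, 77, 75, 74, 74, 75, 77, 75, 72, 73]
t=4: [83, 83, 82, 82, 82, 82, 83, 82, 81, 82, 83, 83]
t=5: [75, 75, 75, 76, 76, 75, 75, 75, 76, 76, 75, 75]
t=6: [81, 82, 81, 81, 81, 81, 82, 81, 81, 81, 81, 82]
t=7: [76, 76, 76, 77, 77, 76, 76, 76, 77, 77, 76, 76]
t=8: [81, 81, 81, 81, 81, 81, 81, 81, 81, 81, 81, 81]
t=9: [77, 77, 77, 77, 77, 77, 77, 77, 77, 77, 77, 77]
t=10: [81, 81, 81, 81, 81, 81, 81, 81, 81, 81, 81, 81]

Answer: 2
Key observation: The state at step 8, [81, 81, 81, 81, 81, 81, 81, 81, 81, 81, 81, 81], reappears at step 10 — and no state repeats earlier — so the cycle the system enters has period 2.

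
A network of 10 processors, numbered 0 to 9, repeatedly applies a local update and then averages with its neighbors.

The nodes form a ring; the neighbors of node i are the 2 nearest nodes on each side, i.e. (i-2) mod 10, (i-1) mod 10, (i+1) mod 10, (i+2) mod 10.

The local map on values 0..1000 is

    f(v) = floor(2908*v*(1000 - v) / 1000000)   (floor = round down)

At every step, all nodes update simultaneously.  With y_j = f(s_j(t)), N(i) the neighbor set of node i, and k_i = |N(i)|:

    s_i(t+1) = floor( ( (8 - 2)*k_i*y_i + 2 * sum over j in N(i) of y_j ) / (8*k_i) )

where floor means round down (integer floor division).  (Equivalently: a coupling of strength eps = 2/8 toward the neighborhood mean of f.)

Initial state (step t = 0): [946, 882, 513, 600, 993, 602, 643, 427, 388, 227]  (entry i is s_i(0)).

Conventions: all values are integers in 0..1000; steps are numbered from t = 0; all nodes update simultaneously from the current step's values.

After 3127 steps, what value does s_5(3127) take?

Simulating step by step:
t=0: [946, 882, 513, 600, 993, 602, 643, 427, 388, 227]
t=1: [250, 356, 617, 631, 189, 652, 632, 693, 644, 498]
t=2: [580, 664, 661, 661, 502, 645, 656, 633, 659, 700]
t=3: [691, 649, 659, 656, 708, 668, 661, 667, 655, 625]
t=4: [630, 659, 648, 652, 613, 642, 647, 648, 655, 672]
t=5: [671, 654, 664, 661, 682, 668, 665, 661, 658, 645]
t=6: [644, 656, 647, 649, 634, 644, 646, 651, 653, 661]
t=7: [663, 657, 664, 662, 671, 665, 664, 660, 658, 653]
t=8: [650, 654, 648, 649, 642, 647, 648, 651, 653, 656]
t=9: [660, 658, 662, 662, 666, 663, 662, 660, 658, 656]
t=10: [652, 653, 650, 649, 646, 649, 650, 652, 653, 655]
t=11: [658, 658, 661, 661, 664, 661, 661, 659, 658, 657]
t=12: [653, 653, 651, 651, 648, 650, 651, 652, 653, 654]
t=13: [658, 658, 659, 660, 662, 660, 660, 659, 658, 658]
t=14: [653, 653, 652, 652, 650, 651, 652, 653, 653, 653]
t=15: [658, 658, 659, 659, 660, 659, 659, 658, 658, 658]
t=16: [653, 653, 653, 653, 652, 653, 653, 653, 653, 654]
t=17: [658, 658, 658, 658, 658, 658, 658, 658, 658, 658]
t=18: [654, 654, 654, 654, 654, 654, 654, 654, 654, 654]
t=19: [658, 658, 658, 658, 658, 658, 658, 658, 658, 658]

Answer: s_5(3127) = 658
Key observation: The state at step 17, [658, 658, 658, 658, 658, 658, 658, 658, 658, 658], reappears at step 19: the system is in a cycle of period 2 from step 17 on.  Therefore the state at step 3127 equals the state at step 17 + ((3127 - 17) mod 2) = 17, which is [658, 658, 658, 658, 658, 658, 658, 658, 658, 658].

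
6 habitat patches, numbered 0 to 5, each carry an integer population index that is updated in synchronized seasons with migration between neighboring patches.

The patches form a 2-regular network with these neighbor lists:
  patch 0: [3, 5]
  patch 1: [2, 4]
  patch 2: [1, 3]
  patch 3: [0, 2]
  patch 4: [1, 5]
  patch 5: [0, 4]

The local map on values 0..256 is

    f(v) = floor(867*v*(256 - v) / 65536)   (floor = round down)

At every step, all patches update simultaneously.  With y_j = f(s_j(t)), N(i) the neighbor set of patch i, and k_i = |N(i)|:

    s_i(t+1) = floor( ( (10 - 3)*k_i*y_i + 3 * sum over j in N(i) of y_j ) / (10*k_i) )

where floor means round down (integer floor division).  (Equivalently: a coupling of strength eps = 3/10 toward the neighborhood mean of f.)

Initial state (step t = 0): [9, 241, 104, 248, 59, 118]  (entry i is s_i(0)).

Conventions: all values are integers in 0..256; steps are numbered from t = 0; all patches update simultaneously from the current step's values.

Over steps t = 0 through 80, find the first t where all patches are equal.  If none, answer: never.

Answer: 32
Key observation: Synchronization is absorbing here: once all patches are equal they stay equal, and step 32 is the first all-equal step.

Derivation:
t=0: [9, 241, 104, 248, 59, 118]  (not all equal)
t=1: [56, 87, 157, 53, 146, 177]  (not all equal)
t=2: [152, 198, 193, 152, 205, 182]  (not all equal)
t=3: [204, 150, 166, 201, 145, 176]  (not all equal)
t=4: [147, 208, 191, 152, 207, 183]  (not all equal)
t=5: [205, 137, 165, 202, 140, 174]  (not all equal)
t=6: [146, 212, 192, 151, 210, 184]  (not all equal)
t=7: [206, 129, 163, 202, 133, 173]  (not all equal)
t=8: [145, 213, 194, 151, 211, 185]  (not all equal)
t=9: [205, 127, 160, 201, 131, 171]  (not all equal)
t=10: [147, 214, 196, 153, 212, 187]  (not all equal)
t=11: [204, 124, 157, 200, 129, 169]  (not all equal)
t=12: [149, 214, 198, 155, 212, 189]  (not all equal)
t=13: [203, 123, 154, 199, 128, 166]  (not all equal)
t=14: [151, 214, 199, 157, 213, 191]  (not all equal)
t=15: [201, 123, 153, 197, 127, 164]  (not all equal)
t=16: [155, 214, 200, 160, 213, 193]  (not all equal)
t=17: [199, 122, 151, 195, 126, 161]  (not all equal)
t=18: [158, 214, 202, 163, 213, 196]  (not all equal)
t=19: [196, 122, 148, 192, 125, 157]  (not all equal)
t=20: [163, 215, 204, 168, 214, 199]  (not all equal)
t=21: [191, 119, 144, 187, 122, 152]  (not all equal)
t=22: [171, 214, 206, 175, 214, 203]  (not all equal)
t=23: [183, 120, 140, 180, 121, 145]  (not all equal)
t=24: [182, 215, 209, 184, 215, 207]  (not all equal)
t=25: [170, 117, 133, 168, 118, 137]  (not all equal)
t=26: [196, 215, 212, 197, 215, 211]  (not all equal)
t=27: [150, 117, 126, 148, 117, 128]  (not all equal)
t=28: [211, 215, 215, 211, 215, 214]  (not all equal)
t=29: [123, 116, 117, 123, 116, 118]  (not all equal)
t=30: [215, 214, 215, 215, 214, 215]  (not all equal)
t=31: [116, 117, 116, 116, 117, 116]  (not all equal)
t=32: [214, 214, 214, 214, 214, 214]  (all equal)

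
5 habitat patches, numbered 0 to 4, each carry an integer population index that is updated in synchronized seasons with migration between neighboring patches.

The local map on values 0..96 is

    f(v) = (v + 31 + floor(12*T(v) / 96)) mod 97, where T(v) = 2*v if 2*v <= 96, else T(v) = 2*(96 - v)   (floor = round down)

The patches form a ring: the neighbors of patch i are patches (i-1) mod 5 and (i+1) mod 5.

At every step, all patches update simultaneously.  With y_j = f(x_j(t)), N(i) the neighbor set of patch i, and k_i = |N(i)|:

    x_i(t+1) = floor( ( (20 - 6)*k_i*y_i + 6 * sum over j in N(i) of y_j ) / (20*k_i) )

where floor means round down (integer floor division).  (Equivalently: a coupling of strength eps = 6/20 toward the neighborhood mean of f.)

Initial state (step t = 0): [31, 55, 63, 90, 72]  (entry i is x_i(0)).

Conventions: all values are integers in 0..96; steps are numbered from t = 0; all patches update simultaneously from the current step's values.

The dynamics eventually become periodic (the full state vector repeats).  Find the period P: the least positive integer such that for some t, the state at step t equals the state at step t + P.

Simulating step by step:
t=0: [31, 55, 63, 90, 72]
t=1: [64, 78, 21, 20, 22]
t=2: [15, 20, 50, 56, 49]
t=3: [56, 60, 72, 27, 71]
t=4: [2, 3, 18, 48, 17]
t=5: [36, 36, 55, 79, 55]
t=6: [79, 79, 81, 40, 81]
t=7: [17, 17, 27, 62, 27]
t=8: [53, 53, 53, 22, 53]
t=9: [94, 94, 88, 68, 88]
t=10: [27, 27, 22, 13, 22]
t=11: [63, 63, 57, 50, 57]
t=12: [4, 4, 14, 64, 14]
t=13: [37, 37, 39, 18, 39]
t=14: [77, 77, 74, 60, 74]
t=15: [14, 14, 11, 6, 11]
t=16: [47, 47, 43, 39, 43]
t=17: [88, 88, 84, 80, 84]
t=18: [23, 23, 21, 18, 21]
t=19: [58, 58, 56, 54, 56]
t=20: [0, 0, 14, 66, 14]
t=21: [33, 33, 39, 19, 39]
t=22: [73, 73, 74, 61, 74]
t=23: [12, 12, 11, 6, 11]
t=24: [45, 45, 43, 39, 43]
t=25: [86, 86, 83, 80, 83]
t=26: [21, 21, 20, 18, 20]
t=27: [56, 56, 55, 53, 55]
t=28: [14, 14, 81, 94, 81]
t=29: [43, 43, 24, 25, 24]
t=30: [80, 80, 64, 61, 64]
t=31: [16, 16, 7, 3, 7]
t=32: [49, 49, 40, 35, 40]
t=33: [89, 89, 81, 76, 81]
t=34: [23, 23, 18, 15, 18]
t=35: [58, 58, 53, 50, 53]
t=36: [14, 14, 79, 92, 79]
t=37: [43, 43, 23, 24, 23]
t=38: [80, 80, 63, 60, 63]
t=39: [16, 16, 6, 3, 6]
t=40: [49, 49, 39, 35, 39]
t=41: [89, 89, 80, 75, 80]
t=42: [23, 23, 18, 15, 18]

Answer: 8
Key observation: The state at step 34, [23, 23, 18, 15, 18], reappears at step 42 — and no state repeats earlier — so the cycle the system enters has period 8.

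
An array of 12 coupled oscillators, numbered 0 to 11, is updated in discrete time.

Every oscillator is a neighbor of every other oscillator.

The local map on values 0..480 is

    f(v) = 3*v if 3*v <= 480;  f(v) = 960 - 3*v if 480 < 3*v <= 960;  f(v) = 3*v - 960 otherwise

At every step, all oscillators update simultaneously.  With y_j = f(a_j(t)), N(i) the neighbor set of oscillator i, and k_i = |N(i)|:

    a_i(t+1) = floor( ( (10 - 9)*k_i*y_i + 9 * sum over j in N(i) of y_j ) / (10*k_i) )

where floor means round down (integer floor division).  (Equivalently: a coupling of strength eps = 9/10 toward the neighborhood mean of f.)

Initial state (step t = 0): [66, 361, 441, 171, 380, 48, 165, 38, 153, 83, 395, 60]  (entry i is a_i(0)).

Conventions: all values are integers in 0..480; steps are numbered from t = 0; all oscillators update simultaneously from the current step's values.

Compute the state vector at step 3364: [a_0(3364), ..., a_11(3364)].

Simulating step by step:
t=0: [66, 361, 441, 171, 380, 48, 165, 38, 153, 83, 395, 60]
t=1: [261, 259, 264, 265, 260, 260, 265, 259, 265, 262, 261, 260]
t=2: [174, 174, 174, 174, 174, 174, 174, 174, 174, 174, 174, 174]
t=3: [438, 438, 438, 438, 438, 438, 438, 438, 438, 438, 438, 438]
t=4: [354, 354, 354, 354, 354, 354, 354, 354, 354, 354, 354, 354]
t=5: [102, 102, 102, 102, 102, 102, 102, 102, 102, 102, 102, 102]
t=6: [306, 306, 306, 306, 306, 306, 306, 306, 306, 306, 306, 306]
t=7: [42, 42, 42, 42, 42, 42, 42, 42, 42, 42, 42, 42]
t=8: [126, 126, 126, 126, 126, 126, 126, 126, 126, 126, 126, 126]
t=9: [378, 378, 378, 378, 378, 378, 378, 378, 378, 378, 378, 378]
t=10: [174, 174, 174, 174, 174, 174, 174, 174, 174, 174, 174, 174]

Answer: [354, 354, 354, 354, 354, 354, 354, 354, 354, 354, 354, 354]
Key observation: The state at step 2, [174, 174, 174, 174, 174, 174, 174, 174, 174, 174, 174, 174], reappears at step 10: the system is in a cycle of period 8 from step 2 on.  Therefore the state at step 3364 equals the state at step 2 + ((3364 - 2) mod 8) = 4, which is [354, 354, 354, 354, 354, 354, 354, 354, 354, 354, 354, 354].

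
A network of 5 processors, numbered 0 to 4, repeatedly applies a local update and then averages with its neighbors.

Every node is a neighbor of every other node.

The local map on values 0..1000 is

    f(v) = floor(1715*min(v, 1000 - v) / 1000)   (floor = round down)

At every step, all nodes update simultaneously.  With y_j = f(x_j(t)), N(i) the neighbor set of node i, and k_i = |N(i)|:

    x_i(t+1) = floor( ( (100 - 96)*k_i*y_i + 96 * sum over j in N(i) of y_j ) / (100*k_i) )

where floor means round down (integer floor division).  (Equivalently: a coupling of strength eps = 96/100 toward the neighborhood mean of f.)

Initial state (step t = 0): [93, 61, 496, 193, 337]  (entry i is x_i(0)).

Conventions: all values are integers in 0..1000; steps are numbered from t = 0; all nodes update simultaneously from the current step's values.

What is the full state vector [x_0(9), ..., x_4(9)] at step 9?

Simulating step by step:
t=0: [93, 61, 496, 193, 337]
t=1: [453, 464, 314, 418, 369]
t=2: [674, 670, 722, 686, 703]
t=3: [523, 522, 540, 527, 533]
t=4: [805, 804, 811, 806, 808]
t=5: [330, 330, 332, 330, 331]
t=6: [566, 566, 565, 566, 566]
t=7: [744, 744, 744, 744, 744]
t=8: [439, 439, 439, 439, 439]
t=9: [752, 752, 752, 752, 752]

Answer: [752, 752, 752, 752, 752]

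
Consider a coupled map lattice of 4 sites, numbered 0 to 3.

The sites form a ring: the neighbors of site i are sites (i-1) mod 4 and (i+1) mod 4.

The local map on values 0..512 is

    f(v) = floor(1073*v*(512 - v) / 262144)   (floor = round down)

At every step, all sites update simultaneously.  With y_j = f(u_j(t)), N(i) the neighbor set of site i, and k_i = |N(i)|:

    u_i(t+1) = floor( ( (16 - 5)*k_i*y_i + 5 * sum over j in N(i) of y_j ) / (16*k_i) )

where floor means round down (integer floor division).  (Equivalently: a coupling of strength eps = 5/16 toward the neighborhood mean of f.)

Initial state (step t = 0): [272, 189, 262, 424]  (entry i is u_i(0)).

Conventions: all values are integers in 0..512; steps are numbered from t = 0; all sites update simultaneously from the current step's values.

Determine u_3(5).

Simulating step by step:
t=0: [272, 189, 262, 424]
t=1: [246, 254, 246, 188]
t=2: [264, 267, 264, 254]
t=3: [267, 267, 267, 267]
t=4: [267, 267, 267, 267]
t=5: [267, 267, 267, 267]

Answer: u_3(5) = 267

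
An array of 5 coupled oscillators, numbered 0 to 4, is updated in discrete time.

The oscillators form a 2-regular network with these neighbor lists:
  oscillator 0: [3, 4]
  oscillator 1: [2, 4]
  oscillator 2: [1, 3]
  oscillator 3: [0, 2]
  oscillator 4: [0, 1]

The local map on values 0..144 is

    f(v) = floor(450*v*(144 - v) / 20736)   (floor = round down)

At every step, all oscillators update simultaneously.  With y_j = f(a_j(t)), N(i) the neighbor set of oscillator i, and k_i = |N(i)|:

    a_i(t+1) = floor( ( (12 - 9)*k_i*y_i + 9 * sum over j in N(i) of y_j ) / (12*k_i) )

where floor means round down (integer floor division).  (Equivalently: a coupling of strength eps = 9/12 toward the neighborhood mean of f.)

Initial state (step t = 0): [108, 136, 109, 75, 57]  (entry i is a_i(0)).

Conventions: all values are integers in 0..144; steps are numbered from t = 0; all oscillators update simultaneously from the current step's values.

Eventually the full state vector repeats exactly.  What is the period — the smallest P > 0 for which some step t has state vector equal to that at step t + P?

Simulating step by step:
t=0: [108, 136, 109, 75, 57]
t=1: [103, 76, 71, 90, 66]
t=2: [103, 111, 109, 102, 103]
t=3: [91, 84, 84, 87, 86]
t=4: [106, 108, 108, 106, 106]
t=5: [87, 85, 85, 85, 85]
t=6: [107, 108, 108, 107, 107]
t=7: [85, 84, 84, 84, 84]
t=8: [108, 109, 109, 108, 108]
t=9: [84, 82, 82, 83, 83]
t=10: [109, 109, 109, 109, 109]
t=11: [82, 82, 82, 82, 82]
t=12: [110, 110, 110, 110, 110]
t=13: [81, 81, 81, 81, 81]
t=14: [110, 110, 110, 110, 110]

Answer: 2
Key observation: The state at step 12, [110, 110, 110, 110, 110], reappears at step 14 — and no state repeats earlier — so the cycle the system enters has period 2.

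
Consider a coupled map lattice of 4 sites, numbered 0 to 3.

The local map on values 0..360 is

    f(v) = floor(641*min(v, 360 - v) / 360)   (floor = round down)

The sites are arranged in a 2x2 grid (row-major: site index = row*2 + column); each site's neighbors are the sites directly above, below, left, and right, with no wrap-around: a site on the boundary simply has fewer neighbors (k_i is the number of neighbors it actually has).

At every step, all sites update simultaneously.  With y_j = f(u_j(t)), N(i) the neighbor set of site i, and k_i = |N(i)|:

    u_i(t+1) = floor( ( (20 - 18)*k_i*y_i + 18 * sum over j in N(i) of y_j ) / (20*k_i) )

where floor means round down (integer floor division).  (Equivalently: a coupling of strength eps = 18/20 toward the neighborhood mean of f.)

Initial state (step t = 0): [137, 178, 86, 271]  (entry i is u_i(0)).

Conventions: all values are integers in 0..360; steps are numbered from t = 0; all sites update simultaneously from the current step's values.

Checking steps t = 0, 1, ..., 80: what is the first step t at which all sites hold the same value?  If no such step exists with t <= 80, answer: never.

Simulating step by step:
t=0: [137, 178, 86, 271]  (not all equal)
t=1: [235, 212, 195, 226]  (not all equal)
t=2: [272, 233, 236, 274]  (not all equal)
t=3: [216, 161, 161, 216]  (not all equal)
t=4: [283, 259, 259, 283]  (not all equal)
t=5: [174, 141, 141, 174]  (not all equal)
t=6: [256, 303, 303, 256]  (not all equal)
t=7: [109, 176, 176, 109]  (not all equal)
t=8: [301, 205, 205, 301]  (not all equal)
t=9: [258, 122, 122, 258]  (not all equal)
t=10: [213, 184, 184, 213]  (not all equal)
t=11: [307, 266, 266, 307]  (not all equal)
t=12: [159, 101, 101, 159]  (not all equal)
t=13: [189, 272, 272, 189]  (not all equal)
t=14: [170, 289, 289, 170]  (not all equal)
t=15: [143, 284, 284, 143]  (not all equal)
t=16: [146, 242, 242, 146]  (not all equal)
t=17: [214, 254, 254, 214]  (not all equal)
t=18: [195, 251, 251, 195]  (not all equal)
t=19: [203, 283, 283, 203]  (not all equal)
t=20: [151, 264, 264, 151]  (not all equal)
t=21: [179, 258, 258, 179]  (not all equal)
t=22: [194, 304, 304, 194]  (not all equal)
t=23: [118, 275, 275, 118]  (not all equal)
t=24: [156, 204, 204, 156]  (not all equal)
t=25: [277, 277, 277, 277]  (all equal)

Answer: 25
Key observation: Synchronization is absorbing here: once all sites are equal they stay equal, and step 25 is the first all-equal step.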